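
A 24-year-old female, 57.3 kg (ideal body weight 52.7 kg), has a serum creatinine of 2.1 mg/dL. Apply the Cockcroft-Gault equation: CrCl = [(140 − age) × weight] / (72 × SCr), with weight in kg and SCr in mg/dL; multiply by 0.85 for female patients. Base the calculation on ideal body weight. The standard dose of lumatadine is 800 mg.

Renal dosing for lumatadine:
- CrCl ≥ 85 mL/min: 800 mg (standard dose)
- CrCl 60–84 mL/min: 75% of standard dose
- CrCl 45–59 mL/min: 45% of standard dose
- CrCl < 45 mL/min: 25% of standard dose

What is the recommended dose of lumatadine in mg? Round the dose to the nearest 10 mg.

CrCl = (140 − 24) × 52.7 / (72 × 2.1) × 0.85 = 6113.2 / 151.20 × 0.85 ≈ 34.4 mL/min
CrCl ≈ 34 mL/min → bracket < 45 mL/min.
25% of 800 mg = 200 mg

200 mg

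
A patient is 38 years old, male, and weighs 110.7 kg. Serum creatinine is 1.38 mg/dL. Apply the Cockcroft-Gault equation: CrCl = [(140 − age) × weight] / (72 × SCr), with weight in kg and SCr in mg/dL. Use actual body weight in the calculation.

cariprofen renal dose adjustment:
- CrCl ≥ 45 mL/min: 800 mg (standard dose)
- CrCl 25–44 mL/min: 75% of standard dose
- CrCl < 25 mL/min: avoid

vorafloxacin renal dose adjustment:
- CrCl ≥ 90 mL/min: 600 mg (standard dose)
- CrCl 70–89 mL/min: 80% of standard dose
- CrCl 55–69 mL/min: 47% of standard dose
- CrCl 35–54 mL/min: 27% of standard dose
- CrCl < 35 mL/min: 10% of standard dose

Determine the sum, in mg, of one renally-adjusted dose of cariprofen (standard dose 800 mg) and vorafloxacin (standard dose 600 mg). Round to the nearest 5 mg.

CrCl = (140 − 38) × 110.7 / (72 × 1.38) = 11291.4 / 99.36 ≈ 113.6 mL/min
CrCl ≈ 114 mL/min.
cariprofen: ≥ 45 mL/min → 100% of 800 mg = 800 mg.
vorafloxacin: ≥ 90 mL/min → 100% of 600 mg = 600 mg.
Total = 800 + 600 = 1400 mg.

1400 mg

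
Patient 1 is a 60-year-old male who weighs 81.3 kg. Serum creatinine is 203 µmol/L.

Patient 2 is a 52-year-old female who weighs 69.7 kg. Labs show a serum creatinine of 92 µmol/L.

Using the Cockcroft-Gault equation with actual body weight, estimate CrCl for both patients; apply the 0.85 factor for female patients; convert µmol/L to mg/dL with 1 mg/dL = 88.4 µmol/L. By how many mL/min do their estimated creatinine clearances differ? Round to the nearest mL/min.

30 mL/min

Patient 1: SCr = 203 / 88.4 = 2.296 mg/dL
Patient 1: CrCl = (140 − 60) × 81.3 / (72 × 2.296) = 6504.0 / 165.31 ≈ 39.3 mL/min
Patient 2: SCr = 92 / 88.4 = 1.041 mg/dL
Patient 2: CrCl = (140 − 52) × 69.7 / (72 × 1.041) × 0.85 = 6133.6 / 74.95 × 0.85 ≈ 69.6 mL/min
|39.3 − 69.6| = 30.3 mL/min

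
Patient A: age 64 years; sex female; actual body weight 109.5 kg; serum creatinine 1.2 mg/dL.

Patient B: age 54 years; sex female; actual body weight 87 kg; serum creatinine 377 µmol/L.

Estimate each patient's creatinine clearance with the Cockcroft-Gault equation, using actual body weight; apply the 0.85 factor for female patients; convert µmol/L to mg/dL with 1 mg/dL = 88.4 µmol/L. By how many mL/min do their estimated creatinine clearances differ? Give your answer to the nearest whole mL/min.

61 mL/min

Patient A: CrCl = (140 − 64) × 109.5 / (72 × 1.2) × 0.85 = 8322.0 / 86.40 × 0.85 ≈ 81.9 mL/min
Patient B: SCr = 377 / 88.4 = 4.265 mg/dL
Patient B: CrCl = (140 − 54) × 87 / (72 × 4.265) × 0.85 = 7482.0 / 307.08 × 0.85 ≈ 20.7 mL/min
|81.9 − 20.7| = 61.2 mL/min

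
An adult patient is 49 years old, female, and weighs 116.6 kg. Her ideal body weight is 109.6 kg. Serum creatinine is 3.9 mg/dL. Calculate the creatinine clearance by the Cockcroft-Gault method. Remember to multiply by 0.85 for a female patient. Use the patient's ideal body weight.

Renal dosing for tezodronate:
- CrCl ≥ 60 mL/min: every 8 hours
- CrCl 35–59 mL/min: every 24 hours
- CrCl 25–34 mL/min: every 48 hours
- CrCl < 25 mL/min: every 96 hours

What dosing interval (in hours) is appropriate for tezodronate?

every 48 hours

CrCl = (140 − 49) × 109.6 / (72 × 3.9) × 0.85 = 9973.6 / 280.80 × 0.85 ≈ 30.2 mL/min
CrCl ≈ 30 mL/min → bracket 25–34 mL/min → every 48 hours.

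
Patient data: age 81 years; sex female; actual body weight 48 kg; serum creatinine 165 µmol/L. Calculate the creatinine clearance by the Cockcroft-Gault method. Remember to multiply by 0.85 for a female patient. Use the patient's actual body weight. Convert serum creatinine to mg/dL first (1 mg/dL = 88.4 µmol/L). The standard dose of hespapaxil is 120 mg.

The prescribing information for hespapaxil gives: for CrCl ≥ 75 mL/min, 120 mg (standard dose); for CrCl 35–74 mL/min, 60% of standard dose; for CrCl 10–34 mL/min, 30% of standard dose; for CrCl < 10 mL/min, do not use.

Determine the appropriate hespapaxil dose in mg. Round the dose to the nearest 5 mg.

SCr = 165 / 88.4 = 1.867 mg/dL
CrCl = (140 − 81) × 48 / (72 × 1.867) × 0.85 = 2832.0 / 134.42 × 0.85 ≈ 17.9 mL/min
CrCl ≈ 18 mL/min → bracket 10–34 mL/min.
30% of 120 mg = 36 mg → 35 mg

35 mg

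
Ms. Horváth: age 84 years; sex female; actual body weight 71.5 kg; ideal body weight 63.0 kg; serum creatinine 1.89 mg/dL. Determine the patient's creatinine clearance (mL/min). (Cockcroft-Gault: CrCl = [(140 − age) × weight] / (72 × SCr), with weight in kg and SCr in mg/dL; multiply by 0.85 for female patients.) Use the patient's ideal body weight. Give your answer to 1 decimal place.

22.0 mL/min

CrCl = (140 − 84) × 63 / (72 × 1.89) × 0.85 = 3528.0 / 136.08 × 0.85 ≈ 22.0 mL/min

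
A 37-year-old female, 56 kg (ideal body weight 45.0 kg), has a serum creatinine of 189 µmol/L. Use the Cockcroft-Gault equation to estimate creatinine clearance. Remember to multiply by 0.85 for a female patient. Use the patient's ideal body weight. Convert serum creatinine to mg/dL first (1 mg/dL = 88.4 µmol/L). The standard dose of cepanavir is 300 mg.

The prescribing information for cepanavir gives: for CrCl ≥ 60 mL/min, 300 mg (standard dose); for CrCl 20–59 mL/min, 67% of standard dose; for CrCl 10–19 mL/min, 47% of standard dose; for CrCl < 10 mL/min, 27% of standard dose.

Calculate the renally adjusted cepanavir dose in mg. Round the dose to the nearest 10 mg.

200 mg

SCr = 189 / 88.4 = 2.138 mg/dL
CrCl = (140 − 37) × 45 / (72 × 2.138) × 0.85 = 4635.0 / 153.94 × 0.85 ≈ 25.6 mL/min
CrCl ≈ 26 mL/min → bracket 20–59 mL/min.
67% of 300 mg = 201 mg → 200 mg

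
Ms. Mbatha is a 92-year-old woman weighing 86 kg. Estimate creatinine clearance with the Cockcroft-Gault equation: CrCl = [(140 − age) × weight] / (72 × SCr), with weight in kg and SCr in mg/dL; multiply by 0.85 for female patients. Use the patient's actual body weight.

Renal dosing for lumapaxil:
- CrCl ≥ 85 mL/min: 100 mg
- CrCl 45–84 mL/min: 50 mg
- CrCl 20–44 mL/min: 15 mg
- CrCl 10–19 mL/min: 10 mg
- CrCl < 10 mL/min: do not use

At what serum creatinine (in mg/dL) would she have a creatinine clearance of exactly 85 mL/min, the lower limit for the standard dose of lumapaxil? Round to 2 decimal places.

0.57 mg/dL

Standard dose requires CrCl ≥ 85 mL/min.
Set (140 − 92) × 86 × 0.85 / (72 × SCr) = 85
SCr = (140 − 92) × 86 × 0.85 / (72 × 85) = 0.573 mg/dL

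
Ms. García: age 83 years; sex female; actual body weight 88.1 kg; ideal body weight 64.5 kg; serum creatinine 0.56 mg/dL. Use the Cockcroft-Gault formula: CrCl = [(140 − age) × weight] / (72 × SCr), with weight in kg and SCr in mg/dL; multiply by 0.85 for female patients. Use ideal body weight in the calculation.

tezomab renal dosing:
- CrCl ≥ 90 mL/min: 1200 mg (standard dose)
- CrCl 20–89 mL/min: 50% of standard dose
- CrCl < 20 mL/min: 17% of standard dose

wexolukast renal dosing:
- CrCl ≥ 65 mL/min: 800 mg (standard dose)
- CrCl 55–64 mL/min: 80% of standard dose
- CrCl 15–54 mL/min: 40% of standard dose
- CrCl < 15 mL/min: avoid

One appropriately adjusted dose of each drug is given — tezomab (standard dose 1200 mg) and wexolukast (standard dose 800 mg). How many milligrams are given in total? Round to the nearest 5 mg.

CrCl = (140 − 83) × 64.5 / (72 × 0.56) × 0.85 = 3676.5 / 40.32 × 0.85 ≈ 77.5 mL/min
CrCl ≈ 78 mL/min.
tezomab: 20–89 mL/min → 50% of 1200 mg = 600 mg.
wexolukast: ≥ 65 mL/min → 100% of 800 mg = 800 mg.
Total = 600 + 800 = 1400 mg.

1400 mg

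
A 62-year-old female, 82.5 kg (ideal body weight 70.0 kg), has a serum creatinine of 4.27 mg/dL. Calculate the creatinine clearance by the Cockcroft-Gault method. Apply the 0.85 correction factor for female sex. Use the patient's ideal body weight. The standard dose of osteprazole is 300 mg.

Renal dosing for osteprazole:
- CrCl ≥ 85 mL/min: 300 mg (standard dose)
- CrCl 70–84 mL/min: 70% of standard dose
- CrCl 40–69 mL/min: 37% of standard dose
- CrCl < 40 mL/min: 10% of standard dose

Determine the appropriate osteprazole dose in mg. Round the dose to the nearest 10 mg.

CrCl = (140 − 62) × 70 / (72 × 4.27) × 0.85 = 5460.0 / 307.44 × 0.85 ≈ 15.1 mL/min
CrCl ≈ 15 mL/min → bracket < 40 mL/min.
10% of 300 mg = 30 mg

30 mg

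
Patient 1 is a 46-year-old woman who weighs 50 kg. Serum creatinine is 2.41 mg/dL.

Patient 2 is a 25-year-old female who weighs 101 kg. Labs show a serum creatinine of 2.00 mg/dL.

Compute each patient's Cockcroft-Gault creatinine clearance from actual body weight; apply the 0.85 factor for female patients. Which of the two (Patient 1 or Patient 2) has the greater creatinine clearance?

Patient 1: CrCl = (140 − 46) × 50 / (72 × 2.41) × 0.85 = 4700.0 / 173.52 × 0.85 ≈ 23.0 mL/min
Patient 2: CrCl = (140 − 25) × 101 / (72 × 2) × 0.85 = 11615.0 / 144.00 × 0.85 ≈ 68.6 mL/min
23.0 vs 68.6 mL/min → Patient 2 is higher.

Patient 2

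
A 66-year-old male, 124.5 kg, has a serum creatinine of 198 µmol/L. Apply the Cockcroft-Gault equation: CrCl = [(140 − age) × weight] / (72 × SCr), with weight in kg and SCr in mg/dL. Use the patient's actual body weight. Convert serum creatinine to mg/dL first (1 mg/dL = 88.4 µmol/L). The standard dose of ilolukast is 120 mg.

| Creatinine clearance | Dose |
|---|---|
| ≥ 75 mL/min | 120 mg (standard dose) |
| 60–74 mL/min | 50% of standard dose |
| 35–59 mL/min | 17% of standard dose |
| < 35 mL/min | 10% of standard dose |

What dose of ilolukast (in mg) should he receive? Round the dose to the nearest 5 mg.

SCr = 198 / 88.4 = 2.24 mg/dL
CrCl = (140 − 66) × 124.5 / (72 × 2.24) = 9213.0 / 161.28 ≈ 57.1 mL/min
CrCl ≈ 57 mL/min → bracket 35–59 mL/min.
17% of 120 mg = 20.4 mg → 20 mg

20 mg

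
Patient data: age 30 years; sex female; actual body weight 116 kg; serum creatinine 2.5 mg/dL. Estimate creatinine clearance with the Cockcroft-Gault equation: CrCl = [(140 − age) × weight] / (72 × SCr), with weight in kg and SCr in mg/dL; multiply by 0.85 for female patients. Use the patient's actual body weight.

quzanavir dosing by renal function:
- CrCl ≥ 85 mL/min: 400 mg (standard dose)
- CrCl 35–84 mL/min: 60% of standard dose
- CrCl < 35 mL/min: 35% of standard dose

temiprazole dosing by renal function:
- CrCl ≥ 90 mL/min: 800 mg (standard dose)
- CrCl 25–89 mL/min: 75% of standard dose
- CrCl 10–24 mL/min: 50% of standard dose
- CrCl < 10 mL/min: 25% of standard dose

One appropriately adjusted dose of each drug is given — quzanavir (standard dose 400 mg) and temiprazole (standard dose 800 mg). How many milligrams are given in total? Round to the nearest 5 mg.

CrCl = (140 − 30) × 116 / (72 × 2.5) × 0.85 = 12760.0 / 180.00 × 0.85 ≈ 60.3 mL/min
CrCl ≈ 60 mL/min.
quzanavir: 35–84 mL/min → 60% of 400 mg = 240 mg.
temiprazole: 25–89 mL/min → 75% of 800 mg = 600 mg.
Total = 240 + 600 = 840 mg.

840 mg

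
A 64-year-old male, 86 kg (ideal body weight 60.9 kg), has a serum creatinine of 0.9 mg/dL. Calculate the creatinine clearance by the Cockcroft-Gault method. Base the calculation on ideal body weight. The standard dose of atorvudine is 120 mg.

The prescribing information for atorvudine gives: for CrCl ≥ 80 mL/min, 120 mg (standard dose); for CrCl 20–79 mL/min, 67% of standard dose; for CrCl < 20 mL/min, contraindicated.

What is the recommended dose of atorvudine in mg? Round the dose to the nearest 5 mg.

80 mg

CrCl = (140 − 64) × 60.9 / (72 × 0.9) = 4628.4 / 64.80 ≈ 71.4 mL/min
CrCl ≈ 71 mL/min → bracket 20–79 mL/min.
67% of 120 mg = 80.4 mg → 80 mg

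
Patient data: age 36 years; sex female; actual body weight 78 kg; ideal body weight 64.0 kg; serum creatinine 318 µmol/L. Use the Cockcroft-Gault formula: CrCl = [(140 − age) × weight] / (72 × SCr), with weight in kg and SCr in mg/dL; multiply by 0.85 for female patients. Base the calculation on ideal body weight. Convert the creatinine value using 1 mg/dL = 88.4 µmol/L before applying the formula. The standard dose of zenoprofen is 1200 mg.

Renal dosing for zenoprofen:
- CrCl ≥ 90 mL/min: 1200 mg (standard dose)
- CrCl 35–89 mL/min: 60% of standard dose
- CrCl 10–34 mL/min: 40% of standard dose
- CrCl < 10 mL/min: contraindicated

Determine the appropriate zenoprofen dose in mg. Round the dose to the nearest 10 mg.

SCr = 318 / 88.4 = 3.597 mg/dL
CrCl = (140 − 36) × 64 / (72 × 3.597) × 0.85 = 6656.0 / 258.98 × 0.85 ≈ 21.8 mL/min
CrCl ≈ 22 mL/min → bracket 10–34 mL/min.
40% of 1200 mg = 480 mg

480 mg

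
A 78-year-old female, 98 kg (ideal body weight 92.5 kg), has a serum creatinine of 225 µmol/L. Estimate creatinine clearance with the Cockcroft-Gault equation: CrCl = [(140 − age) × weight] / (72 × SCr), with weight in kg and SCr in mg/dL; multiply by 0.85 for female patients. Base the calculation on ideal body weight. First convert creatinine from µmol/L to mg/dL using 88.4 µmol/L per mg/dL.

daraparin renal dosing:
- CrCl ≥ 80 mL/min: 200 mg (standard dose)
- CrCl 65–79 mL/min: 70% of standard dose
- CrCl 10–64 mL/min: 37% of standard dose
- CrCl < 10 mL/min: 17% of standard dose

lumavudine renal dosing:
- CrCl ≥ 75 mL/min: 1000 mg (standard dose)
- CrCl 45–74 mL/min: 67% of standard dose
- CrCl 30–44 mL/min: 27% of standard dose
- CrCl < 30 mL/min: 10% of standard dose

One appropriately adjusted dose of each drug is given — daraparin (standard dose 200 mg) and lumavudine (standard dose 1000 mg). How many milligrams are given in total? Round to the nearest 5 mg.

175 mg

SCr = 225 / 88.4 = 2.545 mg/dL
CrCl = (140 − 78) × 92.5 / (72 × 2.545) × 0.85 = 5735.0 / 183.24 × 0.85 ≈ 26.6 mL/min
CrCl ≈ 27 mL/min.
daraparin: 10–64 mL/min → 37% of 200 mg = 74 mg.
lumavudine: < 30 mL/min → 10% of 1000 mg = 100 mg.
Total = 74 + 100 = 174 mg.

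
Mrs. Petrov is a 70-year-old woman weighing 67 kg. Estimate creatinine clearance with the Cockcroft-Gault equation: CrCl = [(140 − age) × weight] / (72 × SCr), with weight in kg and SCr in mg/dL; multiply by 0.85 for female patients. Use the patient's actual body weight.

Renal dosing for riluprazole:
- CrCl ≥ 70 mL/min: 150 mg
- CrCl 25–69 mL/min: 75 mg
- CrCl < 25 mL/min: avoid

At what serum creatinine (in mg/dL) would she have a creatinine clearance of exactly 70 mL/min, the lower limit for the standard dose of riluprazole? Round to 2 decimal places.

Standard dose requires CrCl ≥ 70 mL/min.
Set (140 − 70) × 67 × 0.85 / (72 × SCr) = 70
SCr = (140 − 70) × 67 × 0.85 / (72 × 70) = 0.791 mg/dL

0.79 mg/dL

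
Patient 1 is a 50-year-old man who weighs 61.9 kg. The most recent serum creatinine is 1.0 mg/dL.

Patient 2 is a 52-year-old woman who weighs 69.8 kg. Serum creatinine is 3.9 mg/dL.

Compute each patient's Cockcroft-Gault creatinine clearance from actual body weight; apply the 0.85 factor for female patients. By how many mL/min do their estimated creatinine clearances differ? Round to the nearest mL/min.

Patient 1: CrCl = (140 − 50) × 61.9 / (72 × 1) = 5571.0 / 72.00 ≈ 77.4 mL/min
Patient 2: CrCl = (140 − 52) × 69.8 / (72 × 3.9) × 0.85 = 6142.4 / 280.80 × 0.85 ≈ 18.6 mL/min
|77.4 − 18.6| = 58.8 mL/min

59 mL/min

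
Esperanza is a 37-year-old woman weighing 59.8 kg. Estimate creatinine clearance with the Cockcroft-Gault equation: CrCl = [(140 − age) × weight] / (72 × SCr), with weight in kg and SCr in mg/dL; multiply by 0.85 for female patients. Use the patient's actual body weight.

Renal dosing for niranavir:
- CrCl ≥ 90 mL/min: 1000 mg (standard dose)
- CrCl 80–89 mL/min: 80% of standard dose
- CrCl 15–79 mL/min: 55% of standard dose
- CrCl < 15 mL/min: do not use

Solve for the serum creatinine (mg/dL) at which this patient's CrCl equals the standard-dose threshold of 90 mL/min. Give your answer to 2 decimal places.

0.81 mg/dL

Standard dose requires CrCl ≥ 90 mL/min.
Set (140 − 37) × 59.8 × 0.85 / (72 × SCr) = 90
SCr = (140 − 37) × 59.8 × 0.85 / (72 × 90) = 0.808 mg/dL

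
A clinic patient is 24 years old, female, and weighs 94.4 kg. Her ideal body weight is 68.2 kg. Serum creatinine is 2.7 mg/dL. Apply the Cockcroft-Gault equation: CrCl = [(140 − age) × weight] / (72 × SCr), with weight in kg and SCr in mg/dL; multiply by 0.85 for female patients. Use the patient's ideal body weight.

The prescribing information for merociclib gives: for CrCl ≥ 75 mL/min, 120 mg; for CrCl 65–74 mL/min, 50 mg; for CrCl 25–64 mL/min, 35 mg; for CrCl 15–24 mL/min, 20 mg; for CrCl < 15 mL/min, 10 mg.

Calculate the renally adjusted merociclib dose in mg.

CrCl = (140 − 24) × 68.2 / (72 × 2.7) × 0.85 = 7911.2 / 194.40 × 0.85 ≈ 34.6 mL/min
CrCl ≈ 35 mL/min → bracket 25–64 mL/min.
Dose for this bracket: 35 mg.

35 mg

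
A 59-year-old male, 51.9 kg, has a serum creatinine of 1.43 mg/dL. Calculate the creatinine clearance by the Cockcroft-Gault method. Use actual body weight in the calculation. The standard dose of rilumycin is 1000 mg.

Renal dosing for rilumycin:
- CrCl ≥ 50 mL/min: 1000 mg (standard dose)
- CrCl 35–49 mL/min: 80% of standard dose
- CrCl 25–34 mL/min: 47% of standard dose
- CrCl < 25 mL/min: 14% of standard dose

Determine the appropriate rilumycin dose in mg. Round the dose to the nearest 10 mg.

800 mg

CrCl = (140 − 59) × 51.9 / (72 × 1.43) = 4203.9 / 102.96 ≈ 40.8 mL/min
CrCl ≈ 41 mL/min → bracket 35–49 mL/min.
80% of 1000 mg = 800 mg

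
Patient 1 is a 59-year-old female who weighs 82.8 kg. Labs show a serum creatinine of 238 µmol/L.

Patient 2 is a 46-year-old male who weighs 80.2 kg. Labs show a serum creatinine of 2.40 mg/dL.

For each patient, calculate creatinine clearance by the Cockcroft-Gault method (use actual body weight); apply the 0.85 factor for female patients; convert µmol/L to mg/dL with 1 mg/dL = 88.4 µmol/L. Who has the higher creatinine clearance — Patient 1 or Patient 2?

Patient 2

Patient 1: SCr = 238 / 88.4 = 2.692 mg/dL
Patient 1: CrCl = (140 − 59) × 82.8 / (72 × 2.692) × 0.85 = 6706.8 / 193.82 × 0.85 ≈ 29.4 mL/min
Patient 2: CrCl = (140 − 46) × 80.2 / (72 × 2.4) = 7538.8 / 172.80 ≈ 43.6 mL/min
29.4 vs 43.6 mL/min → Patient 2 is higher.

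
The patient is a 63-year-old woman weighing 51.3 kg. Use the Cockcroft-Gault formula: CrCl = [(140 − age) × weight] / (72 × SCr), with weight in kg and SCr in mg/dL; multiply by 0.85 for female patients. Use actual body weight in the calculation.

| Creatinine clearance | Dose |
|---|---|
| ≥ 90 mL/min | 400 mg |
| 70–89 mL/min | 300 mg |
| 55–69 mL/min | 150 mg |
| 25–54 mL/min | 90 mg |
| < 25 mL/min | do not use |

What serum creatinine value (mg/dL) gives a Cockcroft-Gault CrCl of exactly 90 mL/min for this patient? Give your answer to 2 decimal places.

0.52 mg/dL

Standard dose requires CrCl ≥ 90 mL/min.
Set (140 − 63) × 51.3 × 0.85 / (72 × SCr) = 90
SCr = (140 − 63) × 51.3 × 0.85 / (72 × 90) = 0.518 mg/dL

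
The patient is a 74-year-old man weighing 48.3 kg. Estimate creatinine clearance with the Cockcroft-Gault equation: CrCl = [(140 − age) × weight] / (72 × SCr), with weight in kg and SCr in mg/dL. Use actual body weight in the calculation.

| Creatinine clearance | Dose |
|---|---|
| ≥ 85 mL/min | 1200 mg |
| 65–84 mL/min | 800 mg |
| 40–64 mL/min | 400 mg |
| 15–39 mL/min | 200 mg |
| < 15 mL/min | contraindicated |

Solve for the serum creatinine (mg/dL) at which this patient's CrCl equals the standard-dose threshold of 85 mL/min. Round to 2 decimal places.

0.52 mg/dL

Standard dose requires CrCl ≥ 85 mL/min.
Set (140 − 74) × 48.3 / (72 × SCr) = 85
SCr = (140 − 74) × 48.3 / (72 × 85) = 0.521 mg/dL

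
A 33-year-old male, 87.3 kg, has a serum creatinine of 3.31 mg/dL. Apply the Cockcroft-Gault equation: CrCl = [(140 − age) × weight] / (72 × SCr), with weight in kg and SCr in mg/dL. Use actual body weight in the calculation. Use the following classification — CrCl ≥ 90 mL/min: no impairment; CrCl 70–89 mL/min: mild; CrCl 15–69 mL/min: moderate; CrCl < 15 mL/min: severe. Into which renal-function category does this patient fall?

moderate

CrCl = (140 − 33) × 87.3 / (72 × 3.31) = 9341.1 / 238.32 ≈ 39.2 mL/min
39 mL/min falls in the 'moderate' range.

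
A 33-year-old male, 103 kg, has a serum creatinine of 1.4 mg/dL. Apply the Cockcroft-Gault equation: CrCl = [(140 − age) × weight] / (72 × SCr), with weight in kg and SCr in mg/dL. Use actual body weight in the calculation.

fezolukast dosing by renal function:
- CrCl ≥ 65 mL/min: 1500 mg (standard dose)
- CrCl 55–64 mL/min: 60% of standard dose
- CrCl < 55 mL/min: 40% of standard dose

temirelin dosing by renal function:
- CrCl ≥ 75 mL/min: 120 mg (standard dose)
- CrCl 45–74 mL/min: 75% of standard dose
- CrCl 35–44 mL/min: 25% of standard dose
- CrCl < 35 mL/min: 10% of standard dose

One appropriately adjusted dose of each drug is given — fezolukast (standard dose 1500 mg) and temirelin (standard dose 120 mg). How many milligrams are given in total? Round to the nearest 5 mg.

CrCl = (140 − 33) × 103 / (72 × 1.4) = 11021.0 / 100.80 ≈ 109.3 mL/min
CrCl ≈ 109 mL/min.
fezolukast: ≥ 65 mL/min → 100% of 1500 mg = 1500 mg.
temirelin: ≥ 75 mL/min → 100% of 120 mg = 120 mg.
Total = 1500 + 120 = 1620 mg.

1620 mg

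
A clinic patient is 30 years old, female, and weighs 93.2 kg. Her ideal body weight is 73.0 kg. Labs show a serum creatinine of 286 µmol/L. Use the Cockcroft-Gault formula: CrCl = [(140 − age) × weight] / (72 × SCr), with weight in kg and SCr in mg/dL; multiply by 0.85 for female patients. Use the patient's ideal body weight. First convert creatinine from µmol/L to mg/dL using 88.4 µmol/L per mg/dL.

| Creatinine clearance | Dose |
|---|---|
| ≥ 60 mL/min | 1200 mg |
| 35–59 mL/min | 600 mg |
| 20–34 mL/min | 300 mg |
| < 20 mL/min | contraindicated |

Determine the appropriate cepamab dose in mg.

300 mg

SCr = 286 / 88.4 = 3.235 mg/dL
CrCl = (140 − 30) × 73 / (72 × 3.235) × 0.85 = 8030.0 / 232.92 × 0.85 ≈ 29.3 mL/min
CrCl ≈ 29 mL/min → bracket 20–34 mL/min.
Dose for this bracket: 300 mg.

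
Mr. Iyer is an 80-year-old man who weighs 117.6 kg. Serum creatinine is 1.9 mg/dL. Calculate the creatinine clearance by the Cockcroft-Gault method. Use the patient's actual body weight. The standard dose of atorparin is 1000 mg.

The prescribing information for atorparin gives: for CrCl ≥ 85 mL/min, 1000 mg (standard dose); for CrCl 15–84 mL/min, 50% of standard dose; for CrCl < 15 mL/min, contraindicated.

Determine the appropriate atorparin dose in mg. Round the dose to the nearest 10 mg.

CrCl = (140 − 80) × 117.6 / (72 × 1.9) = 7056.0 / 136.80 ≈ 51.6 mL/min
CrCl ≈ 52 mL/min → bracket 15–84 mL/min.
50% of 1000 mg = 500 mg

500 mg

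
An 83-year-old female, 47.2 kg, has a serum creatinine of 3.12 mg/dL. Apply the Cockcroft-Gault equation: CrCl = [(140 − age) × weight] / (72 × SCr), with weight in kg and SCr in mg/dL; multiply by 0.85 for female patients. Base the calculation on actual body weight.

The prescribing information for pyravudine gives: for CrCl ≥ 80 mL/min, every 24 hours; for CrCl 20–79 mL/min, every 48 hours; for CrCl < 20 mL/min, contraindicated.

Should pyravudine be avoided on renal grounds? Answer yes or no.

yes

CrCl = (140 − 83) × 47.2 / (72 × 3.12) × 0.85 = 2690.4 / 224.64 × 0.85 ≈ 10.2 mL/min
CrCl ≈ 10 mL/min, which is < 20 mL/min.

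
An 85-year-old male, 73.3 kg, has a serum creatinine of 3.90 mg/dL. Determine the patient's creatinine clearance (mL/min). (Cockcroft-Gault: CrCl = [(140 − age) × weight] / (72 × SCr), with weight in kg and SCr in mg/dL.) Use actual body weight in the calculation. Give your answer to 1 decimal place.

CrCl = (140 − 85) × 73.3 / (72 × 3.9) = 4031.5 / 280.80 ≈ 14.4 mL/min

14.4 mL/min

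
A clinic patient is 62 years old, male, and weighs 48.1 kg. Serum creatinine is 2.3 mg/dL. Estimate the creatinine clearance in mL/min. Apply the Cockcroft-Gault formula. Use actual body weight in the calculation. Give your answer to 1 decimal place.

CrCl = (140 − 62) × 48.1 / (72 × 2.3) = 3751.8 / 165.60 ≈ 22.7 mL/min

22.7 mL/min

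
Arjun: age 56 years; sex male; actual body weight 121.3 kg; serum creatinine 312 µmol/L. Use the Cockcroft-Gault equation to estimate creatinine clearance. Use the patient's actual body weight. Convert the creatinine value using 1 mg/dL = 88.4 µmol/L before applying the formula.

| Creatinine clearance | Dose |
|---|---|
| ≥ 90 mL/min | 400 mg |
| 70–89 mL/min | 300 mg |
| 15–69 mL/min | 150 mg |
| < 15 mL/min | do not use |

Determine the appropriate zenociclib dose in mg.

150 mg

SCr = 312 / 88.4 = 3.529 mg/dL
CrCl = (140 − 56) × 121.3 / (72 × 3.529) = 10189.2 / 254.09 ≈ 40.1 mL/min
CrCl ≈ 40 mL/min → bracket 15–69 mL/min.
Dose for this bracket: 150 mg.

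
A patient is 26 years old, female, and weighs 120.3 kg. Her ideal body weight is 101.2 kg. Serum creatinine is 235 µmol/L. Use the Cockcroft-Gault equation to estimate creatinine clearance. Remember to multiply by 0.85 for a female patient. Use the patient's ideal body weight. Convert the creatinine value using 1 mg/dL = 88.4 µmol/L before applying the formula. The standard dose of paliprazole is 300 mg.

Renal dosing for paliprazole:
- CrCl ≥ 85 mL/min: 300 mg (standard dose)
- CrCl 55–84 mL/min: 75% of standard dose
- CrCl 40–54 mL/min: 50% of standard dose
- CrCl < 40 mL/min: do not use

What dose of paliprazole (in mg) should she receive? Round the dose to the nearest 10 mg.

SCr = 235 / 88.4 = 2.658 mg/dL
CrCl = (140 − 26) × 101.2 / (72 × 2.658) × 0.85 = 11536.8 / 191.38 × 0.85 ≈ 51.2 mL/min
CrCl ≈ 51 mL/min → bracket 40–54 mL/min.
50% of 300 mg = 150 mg

150 mg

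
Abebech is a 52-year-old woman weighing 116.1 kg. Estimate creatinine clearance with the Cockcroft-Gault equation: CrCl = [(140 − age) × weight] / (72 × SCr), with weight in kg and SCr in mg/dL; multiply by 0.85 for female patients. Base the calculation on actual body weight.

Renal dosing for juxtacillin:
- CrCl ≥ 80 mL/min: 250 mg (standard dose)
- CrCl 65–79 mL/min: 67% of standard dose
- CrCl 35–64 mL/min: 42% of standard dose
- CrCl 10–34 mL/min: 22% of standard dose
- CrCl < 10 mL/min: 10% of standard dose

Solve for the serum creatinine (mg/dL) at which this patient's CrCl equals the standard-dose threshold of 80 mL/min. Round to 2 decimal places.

Standard dose requires CrCl ≥ 80 mL/min.
Set (140 − 52) × 116.1 × 0.85 / (72 × SCr) = 80
SCr = (140 − 52) × 116.1 × 0.85 / (72 × 80) = 1.508 mg/dL

1.51 mg/dL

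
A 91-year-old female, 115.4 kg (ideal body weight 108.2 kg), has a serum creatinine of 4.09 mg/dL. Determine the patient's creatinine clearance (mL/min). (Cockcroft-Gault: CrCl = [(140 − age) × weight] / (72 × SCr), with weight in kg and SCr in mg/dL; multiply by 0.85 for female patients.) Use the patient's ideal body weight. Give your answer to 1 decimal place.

CrCl = (140 − 91) × 108.2 / (72 × 4.09) × 0.85 = 5301.8 / 294.48 × 0.85 ≈ 15.3 mL/min

15.3 mL/min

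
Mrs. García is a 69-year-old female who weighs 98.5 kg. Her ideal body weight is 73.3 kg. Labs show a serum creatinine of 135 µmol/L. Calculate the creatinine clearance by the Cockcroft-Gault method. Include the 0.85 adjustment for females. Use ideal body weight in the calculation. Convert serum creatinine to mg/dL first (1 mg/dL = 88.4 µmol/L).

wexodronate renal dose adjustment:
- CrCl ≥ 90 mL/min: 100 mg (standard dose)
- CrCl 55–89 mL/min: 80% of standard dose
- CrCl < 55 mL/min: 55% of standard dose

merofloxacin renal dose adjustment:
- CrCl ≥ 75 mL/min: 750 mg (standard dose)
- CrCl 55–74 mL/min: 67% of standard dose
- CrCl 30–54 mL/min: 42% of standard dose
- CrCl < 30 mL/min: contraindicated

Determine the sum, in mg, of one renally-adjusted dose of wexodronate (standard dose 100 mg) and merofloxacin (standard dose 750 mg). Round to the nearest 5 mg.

370 mg

SCr = 135 / 88.4 = 1.527 mg/dL
CrCl = (140 − 69) × 73.3 / (72 × 1.527) × 0.85 = 5204.3 / 109.94 × 0.85 ≈ 40.2 mL/min
CrCl ≈ 40 mL/min.
wexodronate: < 55 mL/min → 55% of 100 mg = 55 mg.
merofloxacin: 30–54 mL/min → 42% of 750 mg = 315 mg.
Total = 55 + 315 = 370 mg.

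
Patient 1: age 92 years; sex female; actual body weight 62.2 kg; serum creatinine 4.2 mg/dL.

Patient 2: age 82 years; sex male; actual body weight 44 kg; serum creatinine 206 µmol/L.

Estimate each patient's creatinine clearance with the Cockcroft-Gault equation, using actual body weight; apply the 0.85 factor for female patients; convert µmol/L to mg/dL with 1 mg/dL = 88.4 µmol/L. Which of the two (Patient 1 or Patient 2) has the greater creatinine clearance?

Patient 1: CrCl = (140 − 92) × 62.2 / (72 × 4.2) × 0.85 = 2985.6 / 302.40 × 0.85 ≈ 8.4 mL/min
Patient 2: SCr = 206 / 88.4 = 2.33 mg/dL
Patient 2: CrCl = (140 − 82) × 44 / (72 × 2.33) = 2552.0 / 167.76 ≈ 15.2 mL/min
8.4 vs 15.2 mL/min → Patient 2 is higher.

Patient 2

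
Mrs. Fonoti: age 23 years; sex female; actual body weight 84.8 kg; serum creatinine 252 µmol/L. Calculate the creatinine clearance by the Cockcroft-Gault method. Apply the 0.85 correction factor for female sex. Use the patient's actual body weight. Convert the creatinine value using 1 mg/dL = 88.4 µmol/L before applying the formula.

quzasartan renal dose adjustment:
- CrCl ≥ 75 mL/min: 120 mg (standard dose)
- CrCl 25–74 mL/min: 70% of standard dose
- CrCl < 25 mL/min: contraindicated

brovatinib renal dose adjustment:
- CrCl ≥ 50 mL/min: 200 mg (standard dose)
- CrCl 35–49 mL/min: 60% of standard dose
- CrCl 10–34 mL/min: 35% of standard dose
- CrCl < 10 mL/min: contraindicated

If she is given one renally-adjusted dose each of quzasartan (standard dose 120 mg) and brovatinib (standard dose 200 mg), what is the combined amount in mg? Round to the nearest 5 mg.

205 mg

SCr = 252 / 88.4 = 2.851 mg/dL
CrCl = (140 − 23) × 84.8 / (72 × 2.851) × 0.85 = 9921.6 / 205.27 × 0.85 ≈ 41.1 mL/min
CrCl ≈ 41 mL/min.
quzasartan: 25–74 mL/min → 70% of 120 mg = 84 mg.
brovatinib: 35–49 mL/min → 60% of 200 mg = 120 mg.
Total = 84 + 120 = 204 mg.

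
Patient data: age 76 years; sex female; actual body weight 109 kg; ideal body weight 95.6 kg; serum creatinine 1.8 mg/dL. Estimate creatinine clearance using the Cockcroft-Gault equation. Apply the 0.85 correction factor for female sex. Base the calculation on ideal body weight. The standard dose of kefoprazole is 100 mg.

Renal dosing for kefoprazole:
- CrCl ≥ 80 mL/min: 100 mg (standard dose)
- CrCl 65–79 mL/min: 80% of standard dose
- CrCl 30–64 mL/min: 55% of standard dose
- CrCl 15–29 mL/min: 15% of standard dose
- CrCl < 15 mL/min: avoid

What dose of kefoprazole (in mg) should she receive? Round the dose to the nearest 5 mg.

55 mg

CrCl = (140 − 76) × 95.6 / (72 × 1.8) × 0.85 = 6118.4 / 129.60 × 0.85 ≈ 40.1 mL/min
CrCl ≈ 40 mL/min → bracket 30–64 mL/min.
55% of 100 mg = 55 mg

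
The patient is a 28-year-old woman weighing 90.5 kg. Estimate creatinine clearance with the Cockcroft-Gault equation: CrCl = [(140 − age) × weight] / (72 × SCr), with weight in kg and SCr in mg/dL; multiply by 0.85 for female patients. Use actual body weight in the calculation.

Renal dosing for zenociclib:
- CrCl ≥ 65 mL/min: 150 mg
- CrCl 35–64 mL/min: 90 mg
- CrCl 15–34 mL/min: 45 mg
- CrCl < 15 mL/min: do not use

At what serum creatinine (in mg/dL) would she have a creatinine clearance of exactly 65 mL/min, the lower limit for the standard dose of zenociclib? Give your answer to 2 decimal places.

1.84 mg/dL

Standard dose requires CrCl ≥ 65 mL/min.
Set (140 − 28) × 90.5 × 0.85 / (72 × SCr) = 65
SCr = (140 − 28) × 90.5 × 0.85 / (72 × 65) = 1.841 mg/dL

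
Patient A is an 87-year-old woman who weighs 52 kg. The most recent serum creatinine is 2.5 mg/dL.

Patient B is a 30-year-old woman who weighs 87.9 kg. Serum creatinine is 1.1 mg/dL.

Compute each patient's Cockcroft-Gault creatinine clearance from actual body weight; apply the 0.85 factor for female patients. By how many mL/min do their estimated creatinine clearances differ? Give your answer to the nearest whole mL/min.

Patient A: CrCl = (140 − 87) × 52 / (72 × 2.5) × 0.85 = 2756.0 / 180.00 × 0.85 ≈ 13.0 mL/min
Patient B: CrCl = (140 − 30) × 87.9 / (72 × 1.1) × 0.85 = 9669.0 / 79.20 × 0.85 ≈ 103.8 mL/min
|13.0 − 103.8| = 90.8 mL/min

91 mL/min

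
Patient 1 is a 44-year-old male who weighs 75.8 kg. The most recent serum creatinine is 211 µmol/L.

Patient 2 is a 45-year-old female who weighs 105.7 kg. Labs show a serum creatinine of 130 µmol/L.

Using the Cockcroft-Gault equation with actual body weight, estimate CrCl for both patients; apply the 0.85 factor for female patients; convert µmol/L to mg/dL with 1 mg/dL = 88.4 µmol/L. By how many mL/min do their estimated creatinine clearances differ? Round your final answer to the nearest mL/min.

Patient 1: SCr = 211 / 88.4 = 2.387 mg/dL
Patient 1: CrCl = (140 − 44) × 75.8 / (72 × 2.387) = 7276.8 / 171.86 ≈ 42.3 mL/min
Patient 2: SCr = 130 / 88.4 = 1.471 mg/dL
Patient 2: CrCl = (140 − 45) × 105.7 / (72 × 1.471) × 0.85 = 10041.5 / 105.91 × 0.85 ≈ 80.6 mL/min
|42.3 − 80.6| = 38.3 mL/min

38 mL/min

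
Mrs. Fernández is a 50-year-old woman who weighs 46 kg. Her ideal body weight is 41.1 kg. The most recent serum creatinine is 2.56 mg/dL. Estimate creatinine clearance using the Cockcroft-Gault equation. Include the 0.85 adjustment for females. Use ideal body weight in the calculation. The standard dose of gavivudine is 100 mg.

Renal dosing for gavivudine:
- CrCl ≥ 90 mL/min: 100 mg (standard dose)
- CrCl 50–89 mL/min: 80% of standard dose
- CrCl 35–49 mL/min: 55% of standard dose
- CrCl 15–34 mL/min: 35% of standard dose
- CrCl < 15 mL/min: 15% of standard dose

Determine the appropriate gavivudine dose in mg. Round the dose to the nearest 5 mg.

35 mg

CrCl = (140 − 50) × 41.1 / (72 × 2.56) × 0.85 = 3699.0 / 184.32 × 0.85 ≈ 17.1 mL/min
CrCl ≈ 17 mL/min → bracket 15–34 mL/min.
35% of 100 mg = 35 mg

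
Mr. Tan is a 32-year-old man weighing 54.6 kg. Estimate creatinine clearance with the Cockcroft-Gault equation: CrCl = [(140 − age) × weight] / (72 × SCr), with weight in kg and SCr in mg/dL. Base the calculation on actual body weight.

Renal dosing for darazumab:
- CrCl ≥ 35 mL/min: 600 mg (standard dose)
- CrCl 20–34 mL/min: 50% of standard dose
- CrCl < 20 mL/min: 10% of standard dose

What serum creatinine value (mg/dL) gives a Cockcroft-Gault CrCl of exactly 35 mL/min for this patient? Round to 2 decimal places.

Standard dose requires CrCl ≥ 35 mL/min.
Set (140 − 32) × 54.6 / (72 × SCr) = 35
SCr = (140 − 32) × 54.6 / (72 × 35) = 2.340 mg/dL

2.34 mg/dL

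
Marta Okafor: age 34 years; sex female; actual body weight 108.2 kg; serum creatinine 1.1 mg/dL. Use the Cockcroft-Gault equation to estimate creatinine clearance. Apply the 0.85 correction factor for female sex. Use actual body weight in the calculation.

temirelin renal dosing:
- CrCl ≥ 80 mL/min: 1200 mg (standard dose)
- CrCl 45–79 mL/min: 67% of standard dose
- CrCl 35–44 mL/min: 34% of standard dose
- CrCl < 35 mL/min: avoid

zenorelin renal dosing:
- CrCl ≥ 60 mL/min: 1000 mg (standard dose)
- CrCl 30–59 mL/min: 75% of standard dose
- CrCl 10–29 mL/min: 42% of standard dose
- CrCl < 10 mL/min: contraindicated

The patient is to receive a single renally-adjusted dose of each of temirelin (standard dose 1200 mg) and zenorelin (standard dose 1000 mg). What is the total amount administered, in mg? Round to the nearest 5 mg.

CrCl = (140 − 34) × 108.2 / (72 × 1.1) × 0.85 = 11469.2 / 79.20 × 0.85 ≈ 123.1 mL/min
CrCl ≈ 123 mL/min.
temirelin: ≥ 80 mL/min → 100% of 1200 mg = 1200 mg.
zenorelin: ≥ 60 mL/min → 100% of 1000 mg = 1000 mg.
Total = 1200 + 1000 = 2200 mg.

2200 mg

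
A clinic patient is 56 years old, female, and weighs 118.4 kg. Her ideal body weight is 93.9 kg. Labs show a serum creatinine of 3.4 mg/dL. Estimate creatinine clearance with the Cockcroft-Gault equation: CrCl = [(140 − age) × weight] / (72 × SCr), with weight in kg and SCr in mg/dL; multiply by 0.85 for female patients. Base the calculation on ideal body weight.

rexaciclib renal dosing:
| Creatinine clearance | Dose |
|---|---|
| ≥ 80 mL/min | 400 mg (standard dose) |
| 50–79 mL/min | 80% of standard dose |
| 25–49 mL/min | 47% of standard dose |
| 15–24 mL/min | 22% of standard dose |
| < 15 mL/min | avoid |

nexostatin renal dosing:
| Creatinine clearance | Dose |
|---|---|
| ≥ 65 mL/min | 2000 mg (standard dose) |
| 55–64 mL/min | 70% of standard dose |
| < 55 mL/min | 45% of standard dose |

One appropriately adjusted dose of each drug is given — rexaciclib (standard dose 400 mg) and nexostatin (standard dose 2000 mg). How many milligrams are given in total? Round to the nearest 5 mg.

CrCl = (140 − 56) × 93.9 / (72 × 3.4) × 0.85 = 7887.6 / 244.80 × 0.85 ≈ 27.4 mL/min
CrCl ≈ 27 mL/min.
rexaciclib: 25–49 mL/min → 47% of 400 mg = 188 mg.
nexostatin: < 55 mL/min → 45% of 2000 mg = 900 mg.
Total = 188 + 900 = 1088 mg.

1090 mg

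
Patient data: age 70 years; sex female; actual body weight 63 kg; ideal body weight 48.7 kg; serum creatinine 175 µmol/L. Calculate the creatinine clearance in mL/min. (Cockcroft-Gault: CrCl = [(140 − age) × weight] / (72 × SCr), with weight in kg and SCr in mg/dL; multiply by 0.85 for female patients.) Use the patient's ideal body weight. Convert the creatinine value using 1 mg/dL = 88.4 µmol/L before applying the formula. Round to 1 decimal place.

SCr = 175 / 88.4 = 1.98 mg/dL
CrCl = (140 − 70) × 48.7 / (72 × 1.98) × 0.85 = 3409.0 / 142.56 × 0.85 ≈ 20.3 mL/min

20.3 mL/min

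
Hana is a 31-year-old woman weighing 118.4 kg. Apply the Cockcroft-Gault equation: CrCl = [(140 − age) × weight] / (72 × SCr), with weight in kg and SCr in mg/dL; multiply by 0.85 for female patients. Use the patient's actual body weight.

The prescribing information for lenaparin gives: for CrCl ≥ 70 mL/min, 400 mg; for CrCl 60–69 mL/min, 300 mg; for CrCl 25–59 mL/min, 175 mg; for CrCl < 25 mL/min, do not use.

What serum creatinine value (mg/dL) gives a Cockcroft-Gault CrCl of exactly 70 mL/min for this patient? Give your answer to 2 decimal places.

2.18 mg/dL

Standard dose requires CrCl ≥ 70 mL/min.
Set (140 − 31) × 118.4 × 0.85 / (72 × SCr) = 70
SCr = (140 − 31) × 118.4 × 0.85 / (72 × 70) = 2.177 mg/dL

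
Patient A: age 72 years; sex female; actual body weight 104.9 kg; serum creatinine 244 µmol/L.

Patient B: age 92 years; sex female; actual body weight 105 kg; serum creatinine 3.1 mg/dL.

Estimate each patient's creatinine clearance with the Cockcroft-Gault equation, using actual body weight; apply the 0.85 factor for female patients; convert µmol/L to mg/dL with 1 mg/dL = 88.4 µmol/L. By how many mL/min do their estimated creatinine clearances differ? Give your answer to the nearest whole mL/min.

Patient A: SCr = 244 / 88.4 = 2.76 mg/dL
Patient A: CrCl = (140 − 72) × 104.9 / (72 × 2.76) × 0.85 = 7133.2 / 198.72 × 0.85 ≈ 30.5 mL/min
Patient B: CrCl = (140 − 92) × 105 / (72 × 3.1) × 0.85 = 5040.0 / 223.20 × 0.85 ≈ 19.2 mL/min
|30.5 − 19.2| = 11.3 mL/min

11 mL/min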